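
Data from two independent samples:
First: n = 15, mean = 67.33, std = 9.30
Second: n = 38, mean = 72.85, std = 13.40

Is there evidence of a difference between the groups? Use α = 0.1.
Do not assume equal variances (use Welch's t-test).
Welch's two-sample t-test:
H₀: μ₁ = μ₂
H₁: μ₁ ≠ μ₂
s₁²/n₁ = 9.30²/15 = 5.7660,  s₂²/n₂ = 13.40²/38 = 4.7253
SE = √(s₁²/n₁ + s₂²/n₂) = √(5.7660 + 4.7253) = 3.2390
df (Welch-Satterthwaite) = (s₁²/n₁ + s₂²/n₂)² / [(s₁²/n₁)²/(n₁-1) + (s₂²/n₂)²/(n₂-1)] ≈ 36.96
t = (x̄₁ - x̄₂) / SE = (67.33 - 72.85) / 3.2390 = -5.52 / 3.2390 = -1.704
p-value = 0.0967

Since p-value < α = 0.1, we reject H₀.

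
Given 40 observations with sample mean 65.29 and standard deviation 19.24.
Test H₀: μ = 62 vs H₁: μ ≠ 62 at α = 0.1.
One-sample t-test:
H₀: μ = 62
H₁: μ ≠ 62
df = n - 1 = 39
t = (x̄ - μ₀) / (s/√n) = (65.29 - 62) / (19.24/√40) = 1.081
p-value = 0.2861

Since p-value > α = 0.1, we fail to reject H₀.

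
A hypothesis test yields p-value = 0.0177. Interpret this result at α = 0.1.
Since p = 0.0177 < α = 0.1, reject H₀.
There is sufficient evidence to reject the null hypothesis; the result is statistically significant at the 0.1 level.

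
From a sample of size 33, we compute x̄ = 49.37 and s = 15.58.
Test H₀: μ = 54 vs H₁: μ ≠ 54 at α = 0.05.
One-sample t-test:
H₀: μ = 54
H₁: μ ≠ 54
df = n - 1 = 32
t = (x̄ - μ₀) / (s/√n) = (49.37 - 54) / (15.58/√33) = -1.707
p-value = 0.0975

Since p-value > α = 0.05, we fail to reject H₀.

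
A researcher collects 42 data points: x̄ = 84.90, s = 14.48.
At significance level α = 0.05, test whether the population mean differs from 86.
One-sample t-test:
H₀: μ = 86
H₁: μ ≠ 86
df = n - 1 = 41
t = (x̄ - μ₀) / (s/√n) = (84.90 - 86) / (14.48/√42) = -0.492
p-value = 0.6251

Since p-value > α = 0.05, we fail to reject H₀.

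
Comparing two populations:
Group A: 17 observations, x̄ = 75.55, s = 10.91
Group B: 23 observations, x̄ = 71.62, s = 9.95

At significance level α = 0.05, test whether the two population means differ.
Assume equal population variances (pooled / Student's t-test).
Student's two-sample t-test (equal variances):
H₀: μ₁ = μ₂
H₁: μ₁ ≠ μ₂
df = n₁ + n₂ - 2 = 38
Pooled variance s_p² = [(n₁-1)s₁² + (n₂-1)s₂²] / (n₁ + n₂ - 2) = [(16)(10.91²) + (22)(9.95²)] / 38 = 107.4343
SE = √(s_p²(1/n₁ + 1/n₂)) = √(107.4343 × (1/17 + 1/23)) = 3.3152
t = (x̄₁ - x̄₂) / SE = (75.55 - 71.62) / 3.3152 = 3.93 / 3.3152 = 1.185
p-value = 0.2432

Since p-value > α = 0.05, we fail to reject H₀.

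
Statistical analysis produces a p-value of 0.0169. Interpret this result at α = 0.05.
Since p = 0.0169 < α = 0.05, reject H₀.
There is sufficient evidence to reject the null hypothesis; the result is statistically significant at the 0.05 level.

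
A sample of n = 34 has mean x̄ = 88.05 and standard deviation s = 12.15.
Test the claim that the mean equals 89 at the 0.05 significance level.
One-sample t-test:
H₀: μ = 89
H₁: μ ≠ 89
df = n - 1 = 33
t = (x̄ - μ₀) / (s/√n) = (88.05 - 89) / (12.15/√34) = -0.456
p-value = 0.6514

Since p-value > α = 0.05, we fail to reject H₀.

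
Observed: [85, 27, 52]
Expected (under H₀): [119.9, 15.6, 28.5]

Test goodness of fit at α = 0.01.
Chi-square goodness of fit test:
H₀: observed counts match expected distribution
H₁: observed counts differ from expected distribution
df = k - 1 = 2
χ² = Σ(O - E)²/E
   = (85 - 119.9)²/119.9 + (27 - 15.6)²/15.6 + (52 - 28.5)²/28.5
   = 10.159 + 8.331 + 19.377
   = 37.87
p-value < 0.0001

Since p-value < α = 0.01, we reject H₀.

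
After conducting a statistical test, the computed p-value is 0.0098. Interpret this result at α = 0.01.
Since p = 0.0098 < α = 0.01, reject H₀.
There is sufficient evidence to reject the null hypothesis; the result is statistically significant at the 0.01 level.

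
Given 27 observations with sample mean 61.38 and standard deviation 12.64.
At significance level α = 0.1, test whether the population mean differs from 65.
One-sample t-test:
H₀: μ = 65
H₁: μ ≠ 65
df = n - 1 = 26
t = (x̄ - μ₀) / (s/√n) = (61.38 - 65) / (12.64/√27) = -1.488
p-value = 0.1487

Since p-value > α = 0.1, we fail to reject H₀.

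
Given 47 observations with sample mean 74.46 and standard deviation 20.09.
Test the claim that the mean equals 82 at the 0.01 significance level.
One-sample t-test:
H₀: μ = 82
H₁: μ ≠ 82
df = n - 1 = 46
t = (x̄ - μ₀) / (s/√n) = (74.46 - 82) / (20.09/√47) = -2.573
p-value = 0.0134

Since p-value > α = 0.01, we fail to reject H₀.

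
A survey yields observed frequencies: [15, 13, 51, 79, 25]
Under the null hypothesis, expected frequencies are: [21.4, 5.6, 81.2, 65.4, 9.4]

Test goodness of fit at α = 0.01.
Chi-square goodness of fit test:
H₀: observed counts match expected distribution
H₁: observed counts differ from expected distribution
df = k - 1 = 4
χ² = Σ(O - E)²/E
   = (15 - 21.4)²/21.4 + (13 - 5.6)²/5.6 + (51 - 81.2)²/81.2 + (79 - 65.4)²/65.4 + (25 - 9.4)²/9.4
   = 1.914 + 9.779 + 11.232 + 2.828 + 25.889
   = 51.64
p-value < 0.0001

Since p-value < α = 0.01, we reject H₀.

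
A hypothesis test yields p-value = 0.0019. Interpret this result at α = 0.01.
Since p = 0.0019 < α = 0.01, reject H₀.
There is sufficient evidence to reject the null hypothesis; the result is statistically significant at the 0.01 level.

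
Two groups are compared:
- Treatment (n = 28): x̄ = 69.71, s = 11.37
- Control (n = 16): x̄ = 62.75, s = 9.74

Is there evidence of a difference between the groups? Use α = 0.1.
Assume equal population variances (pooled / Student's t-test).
Student's two-sample t-test (equal variances):
H₀: μ₁ = μ₂
H₁: μ₁ ≠ μ₂
df = n₁ + n₂ - 2 = 42
Pooled variance s_p² = [(n₁-1)s₁² + (n₂-1)s₂²] / (n₁ + n₂ - 2) = [(27)(11.37²) + (15)(9.74²)] / 42 = 116.9879
SE = √(s_p²(1/n₁ + 1/n₂)) = √(116.9879 × (1/28 + 1/16)) = 3.3897
t = (x̄₁ - x̄₂) / SE = (69.71 - 62.75) / 3.3897 = 6.96 / 3.3897 = 2.053
p-value = 0.0463

Since p-value < α = 0.1, we reject H₀.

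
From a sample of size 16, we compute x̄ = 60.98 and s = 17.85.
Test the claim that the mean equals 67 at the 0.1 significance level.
One-sample t-test:
H₀: μ = 67
H₁: μ ≠ 67
df = n - 1 = 15
t = (x̄ - μ₀) / (s/√n) = (60.98 - 67) / (17.85/√16) = -1.349
p-value = 0.1973

Since p-value > α = 0.1, we fail to reject H₀.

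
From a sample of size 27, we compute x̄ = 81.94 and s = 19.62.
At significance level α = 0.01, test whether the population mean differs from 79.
One-sample t-test:
H₀: μ = 79
H₁: μ ≠ 79
df = n - 1 = 26
t = (x̄ - μ₀) / (s/√n) = (81.94 - 79) / (19.62/√27) = 0.779
p-value = 0.4432

Since p-value > α = 0.01, we fail to reject H₀.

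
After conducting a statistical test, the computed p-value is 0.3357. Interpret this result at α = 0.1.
Since p = 0.3357 > α = 0.1, fail to reject H₀.
There is insufficient evidence to reject the null hypothesis; the result is not statistically significant at the 0.1 level.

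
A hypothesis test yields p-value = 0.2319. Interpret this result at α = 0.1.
Since p = 0.2319 > α = 0.1, fail to reject H₀.
There is insufficient evidence to reject the null hypothesis; the result is not statistically significant at the 0.1 level.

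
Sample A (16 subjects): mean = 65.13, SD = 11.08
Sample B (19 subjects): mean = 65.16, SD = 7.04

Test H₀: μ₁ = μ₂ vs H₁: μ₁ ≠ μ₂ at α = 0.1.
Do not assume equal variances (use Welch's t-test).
Welch's two-sample t-test:
H₀: μ₁ = μ₂
H₁: μ₁ ≠ μ₂
s₁²/n₁ = 11.08²/16 = 7.6729,  s₂²/n₂ = 7.04²/19 = 2.6085
SE = √(s₁²/n₁ + s₂²/n₂) = √(7.6729 + 2.6085) = 3.2065
df (Welch-Satterthwaite) = (s₁²/n₁ + s₂²/n₂)² / [(s₁²/n₁)²/(n₁-1) + (s₂²/n₂)²/(n₂-1)] ≈ 24.57
t = (x̄₁ - x̄₂) / SE = (65.13 - 65.16) / 3.2065 = -0.03 / 3.2065 = -0.009
p-value = 0.9926

Since p-value > α = 0.1, we fail to reject H₀.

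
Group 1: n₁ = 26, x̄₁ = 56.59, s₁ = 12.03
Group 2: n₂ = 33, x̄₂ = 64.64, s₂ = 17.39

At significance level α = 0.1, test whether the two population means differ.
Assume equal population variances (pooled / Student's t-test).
Student's two-sample t-test (equal variances):
H₀: μ₁ = μ₂
H₁: μ₁ ≠ μ₂
df = n₁ + n₂ - 2 = 57
Pooled variance s_p² = [(n₁-1)s₁² + (n₂-1)s₂²] / (n₁ + n₂ - 2) = [(25)(12.03²) + (32)(17.39²)] / 57 = 233.2493
SE = √(s_p²(1/n₁ + 1/n₂)) = √(233.2493 × (1/26 + 1/33)) = 4.0049
t = (x̄₁ - x̄₂) / SE = (56.59 - 64.64) / 4.0049 = -8.05 / 4.0049 = -2.010
p-value = 0.0492

Since p-value < α = 0.1, we reject H₀.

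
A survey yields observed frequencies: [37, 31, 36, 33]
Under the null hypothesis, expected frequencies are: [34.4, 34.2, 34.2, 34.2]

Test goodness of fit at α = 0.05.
Chi-square goodness of fit test:
H₀: observed counts match expected distribution
H₁: observed counts differ from expected distribution
df = k - 1 = 3
χ² = Σ(O - E)²/E
   = (37 - 34.4)²/34.4 + (31 - 34.2)²/34.2 + (36 - 34.2)²/34.2 + (33 - 34.2)²/34.2
   = 0.197 + 0.299 + 0.095 + 0.042
   = 0.63
p-value = 0.8889

Since p-value > α = 0.05, we fail to reject H₀.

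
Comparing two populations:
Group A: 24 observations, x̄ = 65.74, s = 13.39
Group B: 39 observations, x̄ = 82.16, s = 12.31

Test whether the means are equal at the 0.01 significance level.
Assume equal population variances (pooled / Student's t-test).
Student's two-sample t-test (equal variances):
H₀: μ₁ = μ₂
H₁: μ₁ ≠ μ₂
df = n₁ + n₂ - 2 = 61
Pooled variance s_p² = [(n₁-1)s₁² + (n₂-1)s₂²] / (n₁ + n₂ - 2) = [(23)(13.39²) + (38)(12.31²)] / 61 = 162.0015
SE = √(s_p²(1/n₁ + 1/n₂)) = √(162.0015 × (1/24 + 1/39)) = 3.3021
t = (x̄₁ - x̄₂) / SE = (65.74 - 82.16) / 3.3021 = -16.42 / 3.3021 = -4.973
p-value < 0.0001

Since p-value < α = 0.01, we reject H₀.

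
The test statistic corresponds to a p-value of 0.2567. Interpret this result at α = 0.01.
Since p = 0.2567 > α = 0.01, fail to reject H₀.
There is insufficient evidence to reject the null hypothesis; the result is not statistically significant at the 0.01 level.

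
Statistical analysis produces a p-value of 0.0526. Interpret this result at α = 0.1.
Since p = 0.0526 < α = 0.1, reject H₀.
There is sufficient evidence to reject the null hypothesis; the result is statistically significant at the 0.1 level.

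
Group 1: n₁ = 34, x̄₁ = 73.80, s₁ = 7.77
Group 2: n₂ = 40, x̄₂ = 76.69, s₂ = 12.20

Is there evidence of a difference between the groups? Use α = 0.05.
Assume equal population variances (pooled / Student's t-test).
Student's two-sample t-test (equal variances):
H₀: μ₁ = μ₂
H₁: μ₁ ≠ μ₂
df = n₁ + n₂ - 2 = 72
Pooled variance s_p² = [(n₁-1)s₁² + (n₂-1)s₂²] / (n₁ + n₂ - 2) = [(33)(7.77²) + (39)(12.20²)] / 72 = 108.2926
SE = √(s_p²(1/n₁ + 1/n₂)) = √(108.2926 × (1/34 + 1/40)) = 2.4274
t = (x̄₁ - x̄₂) / SE = (73.80 - 76.69) / 2.4274 = -2.89 / 2.4274 = -1.191
p-value = 0.2377

Since p-value > α = 0.05, we fail to reject H₀.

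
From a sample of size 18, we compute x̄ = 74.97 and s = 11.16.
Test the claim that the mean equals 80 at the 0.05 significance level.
One-sample t-test:
H₀: μ = 80
H₁: μ ≠ 80
df = n - 1 = 17
t = (x̄ - μ₀) / (s/√n) = (74.97 - 80) / (11.16/√18) = -1.912
p-value = 0.0728

Since p-value > α = 0.05, we fail to reject H₀.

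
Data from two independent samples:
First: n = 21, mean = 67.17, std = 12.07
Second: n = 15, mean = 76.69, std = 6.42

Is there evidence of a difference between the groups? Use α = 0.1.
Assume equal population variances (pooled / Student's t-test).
Student's two-sample t-test (equal variances):
H₀: μ₁ = μ₂
H₁: μ₁ ≠ μ₂
df = n₁ + n₂ - 2 = 34
Pooled variance s_p² = [(n₁-1)s₁² + (n₂-1)s₂²] / (n₁ + n₂ - 2) = [(20)(12.07²) + (14)(6.42²)] / 34 = 102.6685
SE = √(s_p²(1/n₁ + 1/n₂)) = √(102.6685 × (1/21 + 1/15)) = 3.4254
t = (x̄₁ - x̄₂) / SE = (67.17 - 76.69) / 3.4254 = -9.52 / 3.4254 = -2.779
p-value = 0.0088

Since p-value < α = 0.1, we reject H₀.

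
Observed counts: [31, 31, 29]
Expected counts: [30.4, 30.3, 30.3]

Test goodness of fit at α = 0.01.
Chi-square goodness of fit test:
H₀: observed counts match expected distribution
H₁: observed counts differ from expected distribution
df = k - 1 = 2
χ² = Σ(O - E)²/E
   = (31 - 30.4)²/30.4 + (31 - 30.3)²/30.3 + (29 - 30.3)²/30.3
   = 0.012 + 0.016 + 0.056
   = 0.08
p-value = 0.9590

Since p-value > α = 0.01, we fail to reject H₀.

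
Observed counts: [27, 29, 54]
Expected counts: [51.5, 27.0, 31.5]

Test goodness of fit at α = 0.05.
Chi-square goodness of fit test:
H₀: observed counts match expected distribution
H₁: observed counts differ from expected distribution
df = k - 1 = 2
χ² = Σ(O - E)²/E
   = (27 - 51.5)²/51.5 + (29 - 27.0)²/27.0 + (54 - 31.5)²/31.5
   = 11.655 + 0.148 + 16.071
   = 27.87
p-value < 0.0001

Since p-value < α = 0.05, we reject H₀.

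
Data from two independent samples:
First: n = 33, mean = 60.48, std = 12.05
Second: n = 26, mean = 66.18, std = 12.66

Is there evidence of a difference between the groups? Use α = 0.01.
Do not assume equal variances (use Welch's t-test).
Welch's two-sample t-test:
H₀: μ₁ = μ₂
H₁: μ₁ ≠ μ₂
s₁²/n₁ = 12.05²/33 = 4.4001,  s₂²/n₂ = 12.66²/26 = 6.1644
SE = √(s₁²/n₁ + s₂²/n₂) = √(4.4001 + 6.1644) = 3.2503
df (Welch-Satterthwaite) = (s₁²/n₁ + s₂²/n₂)² / [(s₁²/n₁)²/(n₁-1) + (s₂²/n₂)²/(n₂-1)] ≈ 52.52
t = (x̄₁ - x̄₂) / SE = (60.48 - 66.18) / 3.2503 = -5.70 / 3.2503 = -1.754
p-value = 0.0853

Since p-value > α = 0.01, we fail to reject H₀.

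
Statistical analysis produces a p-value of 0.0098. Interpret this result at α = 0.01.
Since p = 0.0098 < α = 0.01, reject H₀.
There is sufficient evidence to reject the null hypothesis; the result is statistically significant at the 0.01 level.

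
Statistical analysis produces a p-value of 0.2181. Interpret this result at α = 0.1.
Since p = 0.2181 > α = 0.1, fail to reject H₀.
There is insufficient evidence to reject the null hypothesis; the result is not statistically significant at the 0.1 level.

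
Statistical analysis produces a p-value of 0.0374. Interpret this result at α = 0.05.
Since p = 0.0374 < α = 0.05, reject H₀.
There is sufficient evidence to reject the null hypothesis; the result is statistically significant at the 0.05 level.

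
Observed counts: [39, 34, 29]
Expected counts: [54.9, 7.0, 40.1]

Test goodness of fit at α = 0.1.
Chi-square goodness of fit test:
H₀: observed counts match expected distribution
H₁: observed counts differ from expected distribution
df = k - 1 = 2
χ² = Σ(O - E)²/E
   = (39 - 54.9)²/54.9 + (34 - 7.0)²/7.0 + (29 - 40.1)²/40.1
   = 4.605 + 104.143 + 3.073
   = 111.82
p-value < 0.0001

Since p-value < α = 0.1, we reject H₀.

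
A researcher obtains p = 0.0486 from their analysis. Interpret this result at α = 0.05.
Since p = 0.0486 < α = 0.05, reject H₀.
There is sufficient evidence to reject the null hypothesis; the result is statistically significant at the 0.05 level.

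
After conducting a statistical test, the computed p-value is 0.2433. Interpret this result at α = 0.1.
Since p = 0.2433 > α = 0.1, fail to reject H₀.
There is insufficient evidence to reject the null hypothesis; the result is not statistically significant at the 0.1 level.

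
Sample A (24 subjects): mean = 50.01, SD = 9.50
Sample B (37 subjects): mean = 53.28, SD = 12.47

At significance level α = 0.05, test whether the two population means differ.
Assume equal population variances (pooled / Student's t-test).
Student's two-sample t-test (equal variances):
H₀: μ₁ = μ₂
H₁: μ₁ ≠ μ₂
df = n₁ + n₂ - 2 = 59
Pooled variance s_p² = [(n₁-1)s₁² + (n₂-1)s₂²] / (n₁ + n₂ - 2) = [(23)(9.50²) + (36)(12.47²)] / 59 = 130.0641
SE = √(s_p²(1/n₁ + 1/n₂)) = √(130.0641 × (1/24 + 1/37)) = 2.9891
t = (x̄₁ - x̄₂) / SE = (50.01 - 53.28) / 2.9891 = -3.27 / 2.9891 = -1.094
p-value = 0.2784

Since p-value > α = 0.05, we fail to reject H₀.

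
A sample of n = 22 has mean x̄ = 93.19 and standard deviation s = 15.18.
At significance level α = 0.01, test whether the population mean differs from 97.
One-sample t-test:
H₀: μ = 97
H₁: μ ≠ 97
df = n - 1 = 21
t = (x̄ - μ₀) / (s/√n) = (93.19 - 97) / (15.18/√22) = -1.177
p-value = 0.2523

Since p-value > α = 0.01, we fail to reject H₀.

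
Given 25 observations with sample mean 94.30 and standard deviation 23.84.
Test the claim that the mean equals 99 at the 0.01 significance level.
One-sample t-test:
H₀: μ = 99
H₁: μ ≠ 99
df = n - 1 = 24
t = (x̄ - μ₀) / (s/√n) = (94.30 - 99) / (23.84/√25) = -0.986
p-value = 0.3341

Since p-value > α = 0.01, we fail to reject H₀.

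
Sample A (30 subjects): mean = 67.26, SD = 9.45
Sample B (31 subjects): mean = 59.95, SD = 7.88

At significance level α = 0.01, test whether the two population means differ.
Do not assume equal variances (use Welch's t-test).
Welch's two-sample t-test:
H₀: μ₁ = μ₂
H₁: μ₁ ≠ μ₂
s₁²/n₁ = 9.45²/30 = 2.9767,  s₂²/n₂ = 7.88²/31 = 2.0030
SE = √(s₁²/n₁ + s₂²/n₂) = √(2.9767 + 2.0030) = 2.2315
df (Welch-Satterthwaite) = (s₁²/n₁ + s₂²/n₂)² / [(s₁²/n₁)²/(n₁-1) + (s₂²/n₂)²/(n₂-1)] ≈ 56.45
t = (x̄₁ - x̄₂) / SE = (67.26 - 59.95) / 2.2315 = 7.31 / 2.2315 = 3.276
p-value = 0.0018

Since p-value < α = 0.01, we reject H₀.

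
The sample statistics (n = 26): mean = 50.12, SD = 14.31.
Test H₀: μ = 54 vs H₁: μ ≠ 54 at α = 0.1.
One-sample t-test:
H₀: μ = 54
H₁: μ ≠ 54
df = n - 1 = 25
t = (x̄ - μ₀) / (s/√n) = (50.12 - 54) / (14.31/√26) = -1.383
p-value = 0.1790

Since p-value > α = 0.1, we fail to reject H₀.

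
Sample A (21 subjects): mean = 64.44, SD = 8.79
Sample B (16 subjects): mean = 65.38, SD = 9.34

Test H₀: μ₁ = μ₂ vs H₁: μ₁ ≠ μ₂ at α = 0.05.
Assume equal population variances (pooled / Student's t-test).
Student's two-sample t-test (equal variances):
H₀: μ₁ = μ₂
H₁: μ₁ ≠ μ₂
df = n₁ + n₂ - 2 = 35
Pooled variance s_p² = [(n₁-1)s₁² + (n₂-1)s₂²] / (n₁ + n₂ - 2) = [(20)(8.79²) + (15)(9.34²)] / 35 = 81.5376
SE = √(s_p²(1/n₁ + 1/n₂)) = √(81.5376 × (1/21 + 1/16)) = 2.9965
t = (x̄₁ - x̄₂) / SE = (64.44 - 65.38) / 2.9965 = -0.94 / 2.9965 = -0.314
p-value = 0.7556

Since p-value > α = 0.05, we fail to reject H₀.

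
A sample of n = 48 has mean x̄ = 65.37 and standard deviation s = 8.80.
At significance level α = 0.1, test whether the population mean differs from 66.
One-sample t-test:
H₀: μ = 66
H₁: μ ≠ 66
df = n - 1 = 47
t = (x̄ - μ₀) / (s/√n) = (65.37 - 66) / (8.80/√48) = -0.496
p-value = 0.6222

Since p-value > α = 0.1, we fail to reject H₀.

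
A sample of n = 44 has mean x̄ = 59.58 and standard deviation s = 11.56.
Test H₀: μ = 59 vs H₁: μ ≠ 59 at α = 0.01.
One-sample t-test:
H₀: μ = 59
H₁: μ ≠ 59
df = n - 1 = 43
t = (x̄ - μ₀) / (s/√n) = (59.58 - 59) / (11.56/√44) = 0.333
p-value = 0.7409

Since p-value > α = 0.01, we fail to reject H₀.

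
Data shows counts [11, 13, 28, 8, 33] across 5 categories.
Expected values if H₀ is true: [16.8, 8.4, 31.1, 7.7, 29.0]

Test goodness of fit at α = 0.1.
Chi-square goodness of fit test:
H₀: observed counts match expected distribution
H₁: observed counts differ from expected distribution
df = k - 1 = 4
χ² = Σ(O - E)²/E
   = (11 - 16.8)²/16.8 + (13 - 8.4)²/8.4 + (28 - 31.1)²/31.1 + (8 - 7.7)²/7.7 + (33 - 29.0)²/29.0
   = 2.002 + 2.519 + 0.309 + 0.012 + 0.552
   = 5.39
p-value = 0.2492

Since p-value > α = 0.1, we fail to reject H₀.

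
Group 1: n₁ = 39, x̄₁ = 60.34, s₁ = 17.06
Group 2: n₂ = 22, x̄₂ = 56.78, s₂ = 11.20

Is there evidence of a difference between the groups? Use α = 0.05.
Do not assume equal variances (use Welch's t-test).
Welch's two-sample t-test:
H₀: μ₁ = μ₂
H₁: μ₁ ≠ μ₂
s₁²/n₁ = 17.06²/39 = 7.4627,  s₂²/n₂ = 11.20²/22 = 5.7018
SE = √(s₁²/n₁ + s₂²/n₂) = √(7.4627 + 5.7018) = 3.6283
df (Welch-Satterthwaite) = (s₁²/n₁ + s₂²/n₂)² / [(s₁²/n₁)²/(n₁-1) + (s₂²/n₂)²/(n₂-1)] ≈ 57.51
t = (x̄₁ - x̄₂) / SE = (60.34 - 56.78) / 3.6283 = 3.56 / 3.6283 = 0.981
p-value = 0.3306

Since p-value > α = 0.05, we fail to reject H₀.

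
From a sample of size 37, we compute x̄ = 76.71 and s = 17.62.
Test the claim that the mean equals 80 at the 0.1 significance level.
One-sample t-test:
H₀: μ = 80
H₁: μ ≠ 80
df = n - 1 = 36
t = (x̄ - μ₀) / (s/√n) = (76.71 - 80) / (17.62/√37) = -1.136
p-value = 0.2636

Since p-value > α = 0.1, we fail to reject H₀.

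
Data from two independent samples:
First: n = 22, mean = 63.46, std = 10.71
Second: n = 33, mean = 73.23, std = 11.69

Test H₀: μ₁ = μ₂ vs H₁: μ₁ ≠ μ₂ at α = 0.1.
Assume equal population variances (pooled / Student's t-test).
Student's two-sample t-test (equal variances):
H₀: μ₁ = μ₂
H₁: μ₁ ≠ μ₂
df = n₁ + n₂ - 2 = 53
Pooled variance s_p² = [(n₁-1)s₁² + (n₂-1)s₂²] / (n₁ + n₂ - 2) = [(21)(10.71²) + (32)(11.69²)] / 53 = 127.9581
SE = √(s_p²(1/n₁ + 1/n₂)) = √(127.9581 × (1/22 + 1/33)) = 3.1135
t = (x̄₁ - x̄₂) / SE = (63.46 - 73.23) / 3.1135 = -9.77 / 3.1135 = -3.138
p-value = 0.0028

Since p-value < α = 0.1, we reject H₀.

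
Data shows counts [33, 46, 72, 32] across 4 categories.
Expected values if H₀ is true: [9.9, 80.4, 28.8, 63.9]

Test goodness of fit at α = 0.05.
Chi-square goodness of fit test:
H₀: observed counts match expected distribution
H₁: observed counts differ from expected distribution
df = k - 1 = 3
χ² = Σ(O - E)²/E
   = (33 - 9.9)²/9.9 + (46 - 80.4)²/80.4 + (72 - 28.8)²/28.8 + (32 - 63.9)²/63.9
   = 53.900 + 14.718 + 64.800 + 15.925
   = 149.34
p-value < 0.0001

Since p-value < α = 0.05, we reject H₀.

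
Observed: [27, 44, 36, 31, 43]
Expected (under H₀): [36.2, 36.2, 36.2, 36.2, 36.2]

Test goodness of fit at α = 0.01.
Chi-square goodness of fit test:
H₀: observed counts match expected distribution
H₁: observed counts differ from expected distribution
df = k - 1 = 4
χ² = Σ(O - E)²/E
   = (27 - 36.2)²/36.2 + (44 - 36.2)²/36.2 + (36 - 36.2)²/36.2 + (31 - 36.2)²/36.2 + (43 - 36.2)²/36.2
   = 2.338 + 1.681 + 0.001 + 0.747 + 1.277
   = 6.04
p-value = 0.1959

Since p-value > α = 0.01, we fail to reject H₀.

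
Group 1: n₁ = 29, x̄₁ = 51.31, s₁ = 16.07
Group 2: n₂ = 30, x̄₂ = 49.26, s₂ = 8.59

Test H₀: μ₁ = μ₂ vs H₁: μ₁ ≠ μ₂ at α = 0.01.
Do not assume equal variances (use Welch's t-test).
Welch's two-sample t-test:
H₀: μ₁ = μ₂
H₁: μ₁ ≠ μ₂
s₁²/n₁ = 16.07²/29 = 8.9050,  s₂²/n₂ = 8.59²/30 = 2.4596
SE = √(s₁²/n₁ + s₂²/n₂) = √(8.9050 + 2.4596) = 3.3711
df (Welch-Satterthwaite) = (s₁²/n₁ + s₂²/n₂)² / [(s₁²/n₁)²/(n₁-1) + (s₂²/n₂)²/(n₂-1)] ≈ 42.47
t = (x̄₁ - x̄₂) / SE = (51.31 - 49.26) / 3.3711 = 2.05 / 3.3711 = 0.608
p-value = 0.5464

Since p-value > α = 0.01, we fail to reject H₀.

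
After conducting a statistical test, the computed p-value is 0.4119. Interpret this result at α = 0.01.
Since p = 0.4119 > α = 0.01, fail to reject H₀.
There is insufficient evidence to reject the null hypothesis; the result is not statistically significant at the 0.01 level.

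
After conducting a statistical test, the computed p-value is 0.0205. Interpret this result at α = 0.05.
Since p = 0.0205 < α = 0.05, reject H₀.
There is sufficient evidence to reject the null hypothesis; the result is statistically significant at the 0.05 level.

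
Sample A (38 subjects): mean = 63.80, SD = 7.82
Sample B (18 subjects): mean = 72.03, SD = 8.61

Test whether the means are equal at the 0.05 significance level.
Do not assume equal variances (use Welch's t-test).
Welch's two-sample t-test:
H₀: μ₁ = μ₂
H₁: μ₁ ≠ μ₂
s₁²/n₁ = 7.82²/38 = 1.6093,  s₂²/n₂ = 8.61²/18 = 4.1184
SE = √(s₁²/n₁ + s₂²/n₂) = √(1.6093 + 4.1184) = 2.3933
df (Welch-Satterthwaite) = (s₁²/n₁ + s₂²/n₂)² / [(s₁²/n₁)²/(n₁-1) + (s₂²/n₂)²/(n₂-1)] ≈ 30.73
t = (x̄₁ - x̄₂) / SE = (63.80 - 72.03) / 2.3933 = -8.23 / 2.3933 = -3.439
p-value = 0.0017

Since p-value < α = 0.05, we reject H₀.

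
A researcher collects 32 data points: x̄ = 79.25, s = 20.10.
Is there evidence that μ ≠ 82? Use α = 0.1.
One-sample t-test:
H₀: μ = 82
H₁: μ ≠ 82
df = n - 1 = 31
t = (x̄ - μ₀) / (s/√n) = (79.25 - 82) / (20.10/√32) = -0.774
p-value = 0.4448

Since p-value > α = 0.1, we fail to reject H₀.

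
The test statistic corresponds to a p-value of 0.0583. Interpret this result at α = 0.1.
Since p = 0.0583 < α = 0.1, reject H₀.
There is sufficient evidence to reject the null hypothesis; the result is statistically significant at the 0.1 level.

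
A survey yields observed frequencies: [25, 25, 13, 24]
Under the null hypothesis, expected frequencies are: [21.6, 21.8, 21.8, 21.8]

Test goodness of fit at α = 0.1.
Chi-square goodness of fit test:
H₀: observed counts match expected distribution
H₁: observed counts differ from expected distribution
df = k - 1 = 3
χ² = Σ(O - E)²/E
   = (25 - 21.6)²/21.6 + (25 - 21.8)²/21.8 + (13 - 21.8)²/21.8 + (24 - 21.8)²/21.8
   = 0.535 + 0.470 + 3.552 + 0.222
   = 4.78
p-value = 0.1887

Since p-value > α = 0.1, we fail to reject H₀.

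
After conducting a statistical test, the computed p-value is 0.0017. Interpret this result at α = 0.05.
Since p = 0.0017 < α = 0.05, reject H₀.
There is sufficient evidence to reject the null hypothesis; the result is statistically significant at the 0.05 level.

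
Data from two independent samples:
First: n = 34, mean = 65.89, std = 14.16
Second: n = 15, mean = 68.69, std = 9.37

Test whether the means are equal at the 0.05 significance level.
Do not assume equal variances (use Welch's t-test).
Welch's two-sample t-test:
H₀: μ₁ = μ₂
H₁: μ₁ ≠ μ₂
s₁²/n₁ = 14.16²/34 = 5.8972,  s₂²/n₂ = 9.37²/15 = 5.8531
SE = √(s₁²/n₁ + s₂²/n₂) = √(5.8972 + 5.8531) = 3.4279
df (Welch-Satterthwaite) = (s₁²/n₁ + s₂²/n₂)² / [(s₁²/n₁)²/(n₁-1) + (s₂²/n₂)²/(n₂-1)] ≈ 39.44
t = (x̄₁ - x̄₂) / SE = (65.89 - 68.69) / 3.4279 = -2.80 / 3.4279 = -0.817
p-value = 0.4189

Since p-value > α = 0.05, we fail to reject H₀.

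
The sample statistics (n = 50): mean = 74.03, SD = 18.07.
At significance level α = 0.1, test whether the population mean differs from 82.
One-sample t-test:
H₀: μ = 82
H₁: μ ≠ 82
df = n - 1 = 49
t = (x̄ - μ₀) / (s/√n) = (74.03 - 82) / (18.07/√50) = -3.119
p-value = 0.0030

Since p-value < α = 0.1, we reject H₀.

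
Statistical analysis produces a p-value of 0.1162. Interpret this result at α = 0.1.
Since p = 0.1162 > α = 0.1, fail to reject H₀.
There is insufficient evidence to reject the null hypothesis; the result is not statistically significant at the 0.1 level.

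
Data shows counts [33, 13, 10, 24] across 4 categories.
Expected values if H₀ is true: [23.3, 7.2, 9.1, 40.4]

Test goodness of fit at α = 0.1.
Chi-square goodness of fit test:
H₀: observed counts match expected distribution
H₁: observed counts differ from expected distribution
df = k - 1 = 3
χ² = Σ(O - E)²/E
   = (33 - 23.3)²/23.3 + (13 - 7.2)²/7.2 + (10 - 9.1)²/9.1 + (24 - 40.4)²/40.4
   = 4.038 + 4.672 + 0.089 + 6.657
   = 15.46
p-value = 0.0015

Since p-value < α = 0.1, we reject H₀.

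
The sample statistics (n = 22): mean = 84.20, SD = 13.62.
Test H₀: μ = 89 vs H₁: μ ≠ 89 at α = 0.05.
One-sample t-test:
H₀: μ = 89
H₁: μ ≠ 89
df = n - 1 = 21
t = (x̄ - μ₀) / (s/√n) = (84.20 - 89) / (13.62/√22) = -1.653
p-value = 0.1132

Since p-value > α = 0.05, we fail to reject H₀.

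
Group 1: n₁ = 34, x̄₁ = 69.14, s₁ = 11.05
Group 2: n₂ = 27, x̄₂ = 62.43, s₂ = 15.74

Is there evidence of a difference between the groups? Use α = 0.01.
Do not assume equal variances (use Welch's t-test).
Welch's two-sample t-test:
H₀: μ₁ = μ₂
H₁: μ₁ ≠ μ₂
s₁²/n₁ = 11.05²/34 = 3.5913,  s₂²/n₂ = 15.74²/27 = 9.1758
SE = √(s₁²/n₁ + s₂²/n₂) = √(3.5913 + 9.1758) = 3.5731
df (Welch-Satterthwaite) = (s₁²/n₁ + s₂²/n₂)² / [(s₁²/n₁)²/(n₁-1) + (s₂²/n₂)²/(n₂-1)] ≈ 44.91
t = (x̄₁ - x̄₂) / SE = (69.14 - 62.43) / 3.5731 = 6.71 / 3.5731 = 1.878
p-value = 0.0669

Since p-value > α = 0.01, we fail to reject H₀.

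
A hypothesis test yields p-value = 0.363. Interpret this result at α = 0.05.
Since p = 0.363 > α = 0.05, fail to reject H₀.
There is insufficient evidence to reject the null hypothesis; the result is not statistically significant at the 0.05 level.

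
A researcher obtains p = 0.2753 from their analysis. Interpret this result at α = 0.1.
Since p = 0.2753 > α = 0.1, fail to reject H₀.
There is insufficient evidence to reject the null hypothesis; the result is not statistically significant at the 0.1 level.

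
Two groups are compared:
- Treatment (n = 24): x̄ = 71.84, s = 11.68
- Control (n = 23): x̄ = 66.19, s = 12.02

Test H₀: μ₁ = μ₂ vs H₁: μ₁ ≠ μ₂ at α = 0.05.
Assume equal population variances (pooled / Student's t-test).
Student's two-sample t-test (equal variances):
H₀: μ₁ = μ₂
H₁: μ₁ ≠ μ₂
df = n₁ + n₂ - 2 = 45
Pooled variance s_p² = [(n₁-1)s₁² + (n₂-1)s₂²] / (n₁ + n₂ - 2) = [(23)(11.68²) + (22)(12.02²)] / 45 = 140.3619
SE = √(s_p²(1/n₁ + 1/n₂)) = √(140.3619 × (1/24 + 1/23)) = 3.4570
t = (x̄₁ - x̄₂) / SE = (71.84 - 66.19) / 3.4570 = 5.65 / 3.4570 = 1.634
p-value = 0.1092

Since p-value > α = 0.05, we fail to reject H₀.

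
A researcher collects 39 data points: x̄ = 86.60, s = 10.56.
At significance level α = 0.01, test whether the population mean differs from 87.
One-sample t-test:
H₀: μ = 87
H₁: μ ≠ 87
df = n - 1 = 38
t = (x̄ - μ₀) / (s/√n) = (86.60 - 87) / (10.56/√39) = -0.237
p-value = 0.8143

Since p-value > α = 0.01, we fail to reject H₀.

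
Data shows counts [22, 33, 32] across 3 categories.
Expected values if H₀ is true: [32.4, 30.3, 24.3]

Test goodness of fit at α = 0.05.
Chi-square goodness of fit test:
H₀: observed counts match expected distribution
H₁: observed counts differ from expected distribution
df = k - 1 = 2
χ² = Σ(O - E)²/E
   = (22 - 32.4)²/32.4 + (33 - 30.3)²/30.3 + (32 - 24.3)²/24.3
   = 3.338 + 0.241 + 2.440
   = 6.02
p-value = 0.0493

Since p-value < α = 0.05, we reject H₀.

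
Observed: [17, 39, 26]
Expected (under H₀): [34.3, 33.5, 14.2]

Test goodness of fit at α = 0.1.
Chi-square goodness of fit test:
H₀: observed counts match expected distribution
H₁: observed counts differ from expected distribution
df = k - 1 = 2
χ² = Σ(O - E)²/E
   = (17 - 34.3)²/34.3 + (39 - 33.5)²/33.5 + (26 - 14.2)²/14.2
   = 8.726 + 0.903 + 9.806
   = 19.43
p-value = 0.0001

Since p-value < α = 0.1, we reject H₀.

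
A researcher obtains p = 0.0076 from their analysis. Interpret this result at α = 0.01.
Since p = 0.0076 < α = 0.01, reject H₀.
There is sufficient evidence to reject the null hypothesis; the result is statistically significant at the 0.01 level.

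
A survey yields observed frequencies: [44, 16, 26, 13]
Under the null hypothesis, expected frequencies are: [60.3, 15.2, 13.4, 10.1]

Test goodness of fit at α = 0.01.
Chi-square goodness of fit test:
H₀: observed counts match expected distribution
H₁: observed counts differ from expected distribution
df = k - 1 = 3
χ² = Σ(O - E)²/E
   = (44 - 60.3)²/60.3 + (16 - 15.2)²/15.2 + (26 - 13.4)²/13.4 + (13 - 10.1)²/10.1
   = 4.406 + 0.042 + 11.848 + 0.833
   = 17.13
p-value = 0.0007

Since p-value < α = 0.01, we reject H₀.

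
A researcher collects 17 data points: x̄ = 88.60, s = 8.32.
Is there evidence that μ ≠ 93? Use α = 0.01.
One-sample t-test:
H₀: μ = 93
H₁: μ ≠ 93
df = n - 1 = 16
t = (x̄ - μ₀) / (s/√n) = (88.60 - 93) / (8.32/√17) = -2.180
p-value = 0.0445

Since p-value > α = 0.01, we fail to reject H₀.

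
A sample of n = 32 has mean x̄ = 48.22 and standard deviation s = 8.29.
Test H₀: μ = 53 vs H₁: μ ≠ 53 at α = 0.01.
One-sample t-test:
H₀: μ = 53
H₁: μ ≠ 53
df = n - 1 = 31
t = (x̄ - μ₀) / (s/√n) = (48.22 - 53) / (8.29/√32) = -3.262
p-value = 0.0027

Since p-value < α = 0.01, we reject H₀.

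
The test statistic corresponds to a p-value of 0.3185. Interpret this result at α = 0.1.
Since p = 0.3185 > α = 0.1, fail to reject H₀.
There is insufficient evidence to reject the null hypothesis; the result is not statistically significant at the 0.1 level.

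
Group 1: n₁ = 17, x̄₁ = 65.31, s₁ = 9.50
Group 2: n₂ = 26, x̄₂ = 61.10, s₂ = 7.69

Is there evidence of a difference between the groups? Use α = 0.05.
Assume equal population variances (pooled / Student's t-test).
Student's two-sample t-test (equal variances):
H₀: μ₁ = μ₂
H₁: μ₁ ≠ μ₂
df = n₁ + n₂ - 2 = 41
Pooled variance s_p² = [(n₁-1)s₁² + (n₂-1)s₂²] / (n₁ + n₂ - 2) = [(16)(9.50²) + (25)(7.69²)] / 41 = 71.2781
SE = √(s_p²(1/n₁ + 1/n₂)) = √(71.2781 × (1/17 + 1/26)) = 2.6333
t = (x̄₁ - x̄₂) / SE = (65.31 - 61.10) / 2.6333 = 4.21 / 2.6333 = 1.599
p-value = 0.1176

Since p-value > α = 0.05, we fail to reject H₀.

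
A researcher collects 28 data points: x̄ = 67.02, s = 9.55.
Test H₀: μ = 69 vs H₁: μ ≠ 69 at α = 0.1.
One-sample t-test:
H₀: μ = 69
H₁: μ ≠ 69
df = n - 1 = 27
t = (x̄ - μ₀) / (s/√n) = (67.02 - 69) / (9.55/√28) = -1.097
p-value = 0.2823

Since p-value > α = 0.1, we fail to reject H₀.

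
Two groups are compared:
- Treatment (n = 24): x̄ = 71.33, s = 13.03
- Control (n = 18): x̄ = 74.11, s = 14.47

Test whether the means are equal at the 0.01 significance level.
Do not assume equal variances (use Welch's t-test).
Welch's two-sample t-test:
H₀: μ₁ = μ₂
H₁: μ₁ ≠ μ₂
s₁²/n₁ = 13.03²/24 = 7.0742,  s₂²/n₂ = 14.47²/18 = 11.6323
SE = √(s₁²/n₁ + s₂²/n₂) = √(7.0742 + 11.6323) = 4.3251
df (Welch-Satterthwaite) = (s₁²/n₁ + s₂²/n₂)² / [(s₁²/n₁)²/(n₁-1) + (s₂²/n₂)²/(n₂-1)] ≈ 34.53
t = (x̄₁ - x̄₂) / SE = (71.33 - 74.11) / 4.3251 = -2.78 / 4.3251 = -0.643
p-value = 0.5246

Since p-value > α = 0.01, we fail to reject H₀.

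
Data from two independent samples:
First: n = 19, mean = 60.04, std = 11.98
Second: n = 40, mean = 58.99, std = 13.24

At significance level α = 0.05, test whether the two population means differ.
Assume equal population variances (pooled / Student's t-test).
Student's two-sample t-test (equal variances):
H₀: μ₁ = μ₂
H₁: μ₁ ≠ μ₂
df = n₁ + n₂ - 2 = 57
Pooled variance s_p² = [(n₁-1)s₁² + (n₂-1)s₂²] / (n₁ + n₂ - 2) = [(18)(11.98²) + (39)(13.24²)] / 57 = 165.2627
SE = √(s_p²(1/n₁ + 1/n₂)) = √(165.2627 × (1/19 + 1/40)) = 3.5818
t = (x̄₁ - x̄₂) / SE = (60.04 - 58.99) / 3.5818 = 1.05 / 3.5818 = 0.293
p-value = 0.7705

Since p-value > α = 0.05, we fail to reject H₀.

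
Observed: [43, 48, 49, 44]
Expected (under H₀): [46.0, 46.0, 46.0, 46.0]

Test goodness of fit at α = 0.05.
Chi-square goodness of fit test:
H₀: observed counts match expected distribution
H₁: observed counts differ from expected distribution
df = k - 1 = 3
χ² = Σ(O - E)²/E
   = (43 - 46.0)²/46.0 + (48 - 46.0)²/46.0 + (49 - 46.0)²/46.0 + (44 - 46.0)²/46.0
   = 0.196 + 0.087 + 0.196 + 0.087
   = 0.57
p-value = 0.9043

Since p-value > α = 0.05, we fail to reject H₀.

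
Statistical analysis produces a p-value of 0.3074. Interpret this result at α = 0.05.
Since p = 0.3074 > α = 0.05, fail to reject H₀.
There is insufficient evidence to reject the null hypothesis; the result is not statistically significant at the 0.05 level.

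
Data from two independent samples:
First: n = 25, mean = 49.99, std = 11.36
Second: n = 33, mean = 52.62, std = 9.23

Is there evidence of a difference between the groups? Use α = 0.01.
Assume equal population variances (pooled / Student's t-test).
Student's two-sample t-test (equal variances):
H₀: μ₁ = μ₂
H₁: μ₁ ≠ μ₂
df = n₁ + n₂ - 2 = 56
Pooled variance s_p² = [(n₁-1)s₁² + (n₂-1)s₂²] / (n₁ + n₂ - 2) = [(24)(11.36²) + (32)(9.23²)] / 56 = 103.9886
SE = √(s_p²(1/n₁ + 1/n₂)) = √(103.9886 × (1/25 + 1/33)) = 2.7038
t = (x̄₁ - x̄₂) / SE = (49.99 - 52.62) / 2.7038 = -2.63 / 2.7038 = -0.973
p-value = 0.3349

Since p-value > α = 0.01, we fail to reject H₀.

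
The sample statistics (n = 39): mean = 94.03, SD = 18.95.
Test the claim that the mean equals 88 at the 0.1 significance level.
One-sample t-test:
H₀: μ = 88
H₁: μ ≠ 88
df = n - 1 = 38
t = (x̄ - μ₀) / (s/√n) = (94.03 - 88) / (18.95/√39) = 1.987
p-value = 0.0541

Since p-value < α = 0.1, we reject H₀.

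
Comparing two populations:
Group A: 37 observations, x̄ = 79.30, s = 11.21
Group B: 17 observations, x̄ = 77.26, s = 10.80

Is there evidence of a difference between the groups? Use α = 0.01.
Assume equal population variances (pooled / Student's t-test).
Student's two-sample t-test (equal variances):
H₀: μ₁ = μ₂
H₁: μ₁ ≠ μ₂
df = n₁ + n₂ - 2 = 52
Pooled variance s_p² = [(n₁-1)s₁² + (n₂-1)s₂²] / (n₁ + n₂ - 2) = [(36)(11.21²) + (16)(10.80²)] / 52 = 122.8875
SE = √(s_p²(1/n₁ + 1/n₂)) = √(122.8875 × (1/37 + 1/17)) = 3.2481
t = (x̄₁ - x̄₂) / SE = (79.30 - 77.26) / 3.2481 = 2.04 / 3.2481 = 0.628
p-value = 0.5327

Since p-value > α = 0.01, we fail to reject H₀.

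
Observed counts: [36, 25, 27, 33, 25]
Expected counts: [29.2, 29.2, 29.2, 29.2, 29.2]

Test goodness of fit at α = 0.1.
Chi-square goodness of fit test:
H₀: observed counts match expected distribution
H₁: observed counts differ from expected distribution
df = k - 1 = 4
χ² = Σ(O - E)²/E
   = (36 - 29.2)²/29.2 + (25 - 29.2)²/29.2 + (27 - 29.2)²/29.2 + (33 - 29.2)²/29.2 + (25 - 29.2)²/29.2
   = 1.584 + 0.604 + 0.166 + 0.495 + 0.604
   = 3.45
p-value = 0.4852

Since p-value > α = 0.1, we fail to reject H₀.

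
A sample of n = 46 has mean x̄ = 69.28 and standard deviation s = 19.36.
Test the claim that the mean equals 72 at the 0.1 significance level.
One-sample t-test:
H₀: μ = 72
H₁: μ ≠ 72
df = n - 1 = 45
t = (x̄ - μ₀) / (s/√n) = (69.28 - 72) / (19.36/√46) = -0.953
p-value = 0.3457

Since p-value > α = 0.1, we fail to reject H₀.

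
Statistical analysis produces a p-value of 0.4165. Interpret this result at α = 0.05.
Since p = 0.4165 > α = 0.05, fail to reject H₀.
There is insufficient evidence to reject the null hypothesis; the result is not statistically significant at the 0.05 level.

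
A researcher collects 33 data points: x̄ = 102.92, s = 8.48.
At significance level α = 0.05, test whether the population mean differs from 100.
One-sample t-test:
H₀: μ = 100
H₁: μ ≠ 100
df = n - 1 = 32
t = (x̄ - μ₀) / (s/√n) = (102.92 - 100) / (8.48/√33) = 1.978
p-value = 0.0566

Since p-value > α = 0.05, we fail to reject H₀.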